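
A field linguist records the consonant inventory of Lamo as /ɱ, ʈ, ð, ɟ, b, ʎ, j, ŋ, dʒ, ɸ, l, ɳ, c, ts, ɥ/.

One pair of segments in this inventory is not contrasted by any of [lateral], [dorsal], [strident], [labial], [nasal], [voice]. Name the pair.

ɟ, j

/ɟ/ (voiced palatal stop) and /j/ (palatal glide) are both [-lateral], [+dorsal], [-strident], [-labial], [-nasal], [+voice], so none of the listed features separates them. (They do differ in [sonorant] and [continuant], which are not among the given features.) Every other pair in the inventory differs on at least one listed feature.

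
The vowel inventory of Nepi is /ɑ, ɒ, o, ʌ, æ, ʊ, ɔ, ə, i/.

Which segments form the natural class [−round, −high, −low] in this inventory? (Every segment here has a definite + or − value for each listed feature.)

ʌ, ə

Eliminate segments failing any feature: /ɑ, æ/ are [+low]; /ɒ, o, ʊ, ɔ/ are [+round]; /i/ is [+high]. The remaining /ʌ, ə/ satisfy [−round], [−high], [−low].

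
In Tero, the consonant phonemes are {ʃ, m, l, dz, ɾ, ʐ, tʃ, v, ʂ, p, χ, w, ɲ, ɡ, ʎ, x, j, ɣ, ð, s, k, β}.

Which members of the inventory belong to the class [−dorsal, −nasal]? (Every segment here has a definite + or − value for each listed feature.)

Among the inventory, the [−dorsal] segments are /ʃ, m, l, dz, ɾ, ʐ, tʃ, v, ʂ, p, ð, s, β/.
Of those, [−nasal] leaves /ʃ, l, dz, ɾ, ʐ, tʃ, v, ʂ, p, ð, s, β/.

ʃ, l, dz, ɾ, ʐ, tʃ, v, ʂ, p, ð, s, β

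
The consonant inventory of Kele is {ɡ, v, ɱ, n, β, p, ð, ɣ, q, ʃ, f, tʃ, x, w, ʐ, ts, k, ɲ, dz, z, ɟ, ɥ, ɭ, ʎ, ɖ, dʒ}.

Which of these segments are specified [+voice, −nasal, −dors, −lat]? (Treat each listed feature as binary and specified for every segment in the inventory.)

v, β, ð, ʐ, dz, z, ɖ, dʒ

Checking each segment against [+voice], [−nasal], [−dorsal], [−lateral]: /v/ (voiced labiodental fricative), /β/ (voiced bilabial fricative), /ð/ (voiced dental fricative), /ʐ/ (voiced retroflex fricative), /dz/ (voiced alveolar affricate), /z/ (voiced alveolar fricative), among others, satisfy every feature; every other segment in the inventory fails at least one.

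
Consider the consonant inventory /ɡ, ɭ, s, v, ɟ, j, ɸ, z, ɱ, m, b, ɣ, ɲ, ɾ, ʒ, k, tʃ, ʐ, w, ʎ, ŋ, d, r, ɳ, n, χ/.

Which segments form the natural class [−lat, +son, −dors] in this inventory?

ɱ, m, ɾ, r, ɳ, n

Among the inventory, the [−lateral] segments are /ɡ, s, v, ɟ, j, ɸ, z, ɱ, m, b, ɣ, ɲ, ɾ, ʒ, k, tʃ, ʐ, w, ŋ, d, r, ɳ, n, χ/.
Within that set, [+sonorant] gives /j, ɱ, m, ɲ, ɾ, w, ŋ, r, ɳ, n/.
Of those, [−dorsal] leaves /ɱ, m, ɾ, r, ɳ, n/.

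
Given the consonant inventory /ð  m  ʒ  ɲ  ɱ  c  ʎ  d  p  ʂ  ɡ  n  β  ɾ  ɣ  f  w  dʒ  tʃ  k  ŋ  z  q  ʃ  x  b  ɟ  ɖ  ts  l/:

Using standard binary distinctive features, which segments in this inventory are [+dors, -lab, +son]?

ɲ, ʎ, ŋ

The [+dorsal] segments are /ɲ, c, ʎ, ɡ, ɣ, w, k, ŋ, q, x, ɟ/.
Then [-labial] gives /ɲ, c, ʎ, ɡ, ɣ, k, ŋ, q, x, ɟ/.
Among these, [+sonorant] leaves /ɲ, ʎ, ŋ/.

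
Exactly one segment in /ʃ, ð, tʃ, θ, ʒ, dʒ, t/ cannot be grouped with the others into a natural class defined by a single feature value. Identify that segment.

t

/ð, ʃ, tʃ, ʒ, θ, dʒ/ are all [+distributed], but /t/ (voiceless alveolar stop) is [-distributed]. No other single segment can be removed to leave a set sharing one feature value that the removed segment lacks, so /t/ is the odd one out.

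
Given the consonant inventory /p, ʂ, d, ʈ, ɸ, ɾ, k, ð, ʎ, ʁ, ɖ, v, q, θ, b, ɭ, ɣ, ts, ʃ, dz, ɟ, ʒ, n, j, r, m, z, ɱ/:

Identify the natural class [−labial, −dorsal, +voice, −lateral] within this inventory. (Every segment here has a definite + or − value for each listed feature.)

Eliminate segments failing any feature: /p, ɸ, v, b, m, ɱ/ are [+labial]; /ʂ, ʈ, θ, ts, ʃ/ are [−voice]; /k, ʎ, ʁ, q, ɣ, ɟ, j/ are [+dorsal]; /ɭ/ is [+lateral]. The remaining /d, ɾ, ð, ɖ, dz, ʒ, n, r, z/ satisfy [−labial], [−dorsal], [+voice], [−lateral].

d, ɾ, ð, ɖ, dz, ʒ, n, r, z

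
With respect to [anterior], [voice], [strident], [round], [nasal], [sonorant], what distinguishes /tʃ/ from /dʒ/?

[voice]

/tʃ/ (voiceless postalveolar affricate) and /dʒ/ (voiced postalveolar affricate) agree on [-anterior], [+strident], [-round], [-nasal], [-sonorant]. They differ on [voice] (/tʃ/ [-], /dʒ/ [+]).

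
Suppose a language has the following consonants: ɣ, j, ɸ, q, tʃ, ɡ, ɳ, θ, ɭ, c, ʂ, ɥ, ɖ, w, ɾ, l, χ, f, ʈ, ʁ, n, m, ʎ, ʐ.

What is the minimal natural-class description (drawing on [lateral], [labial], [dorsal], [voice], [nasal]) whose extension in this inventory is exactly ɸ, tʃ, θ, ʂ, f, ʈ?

The class [−voice], [−dorsal] has exactly /ɸ, tʃ, θ, ʂ, f, ʈ/ as its extension in this inventory. No smaller conjunction from the listed features achieves this: [−dorsal] alone would also admit /ɳ, ɭ, ɖ, ɾ, …/; [−voice] alone would also admit /q, c, χ/; and checking the remaining single features turns up none with this extension.

[−voice, −dorsal]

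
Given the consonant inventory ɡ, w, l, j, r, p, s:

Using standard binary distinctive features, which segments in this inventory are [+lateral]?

l

The feature [lateral] marks segments produced with airflow around the side(s) of the tongue. In this inventory /l/ has that property, so it is [+lateral]; /ɡ, w, j, r, p, s/ are [-lateral].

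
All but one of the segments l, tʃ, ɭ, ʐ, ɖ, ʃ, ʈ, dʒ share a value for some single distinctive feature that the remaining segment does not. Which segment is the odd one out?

l

/ɖ, tʃ, ʃ, ʈ, ɭ, dʒ, ʐ/ are all [-anterior], but /l/ (alveolar lateral approximant) is [+anterior]. No other single segment can be removed to leave a set sharing one feature value that the removed segment lacks, so /l/ is the odd one out.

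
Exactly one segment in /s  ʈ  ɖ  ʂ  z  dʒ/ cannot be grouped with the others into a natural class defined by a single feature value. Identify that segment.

The remaining segments after removing /dʒ/ share [−distributed]; /dʒ/ (voiced postalveolar affricate) is [+distributed]. For every other candidate removal, the leftover set fails to share any single feature value that the removed segment lacks.

dʒ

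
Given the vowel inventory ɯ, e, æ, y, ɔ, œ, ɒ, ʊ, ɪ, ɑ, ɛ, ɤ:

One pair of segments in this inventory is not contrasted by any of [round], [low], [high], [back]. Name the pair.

On the given features, /e/ and /ɛ/ have an identical profile: [−round], [−low], [−high], [−back]. No other two segments in the inventory coincide on all 4 features. (They do differ in [tense], which is not among the given features.)

e, ɛ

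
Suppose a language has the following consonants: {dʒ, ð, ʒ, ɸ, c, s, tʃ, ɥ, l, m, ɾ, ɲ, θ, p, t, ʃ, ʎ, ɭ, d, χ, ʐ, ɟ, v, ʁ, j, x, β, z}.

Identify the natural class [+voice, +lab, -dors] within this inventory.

First, the [+voice] segments are /dʒ, ð, ʒ, ɥ, l, m, ɾ, ɲ, ʎ, ɭ, d, ʐ, ɟ, v, ʁ, j, β, z/.
Within that set, [+labial] gives /ɥ, m, v, β/.
Within that set, [-dorsal] leaves /m, v, β/.

m, v, β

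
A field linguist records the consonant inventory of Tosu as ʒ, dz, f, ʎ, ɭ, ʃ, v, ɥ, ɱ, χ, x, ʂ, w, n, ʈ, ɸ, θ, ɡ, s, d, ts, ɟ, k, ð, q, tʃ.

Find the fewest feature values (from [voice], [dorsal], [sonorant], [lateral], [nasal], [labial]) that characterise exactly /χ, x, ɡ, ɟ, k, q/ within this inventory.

[-sonorant, +dorsal]

/χ, x, ɡ, ɟ, k, q/ are all [-sonorant], [+dorsal], and no other segment in the inventory matches both values. Dropping any one of them over-generates: [+dorsal] alone would also admit /ʎ, ɥ, w/; [-sonorant] alone would also admit /ʒ, dz, f, ʃ, …/. No other single listed feature picks out exactly this set either, so fewer than two features will not do.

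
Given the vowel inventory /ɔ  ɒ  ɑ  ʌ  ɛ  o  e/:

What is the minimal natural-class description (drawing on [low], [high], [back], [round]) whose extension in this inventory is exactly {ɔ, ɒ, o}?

[+round]

The target set is precisely the extension of [+round] in this inventory.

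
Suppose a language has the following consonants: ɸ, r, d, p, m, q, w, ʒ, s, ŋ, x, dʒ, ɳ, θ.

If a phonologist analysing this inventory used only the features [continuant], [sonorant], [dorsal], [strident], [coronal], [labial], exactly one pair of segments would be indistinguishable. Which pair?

ʒ, s

Both /ʒ/ and /s/ are [+continuant], [−sonorant], [−dorsal], [+strident], [+coronal], [−labial]. Since the list omits [voice], [anterior] and [distributed] — which do distinguish the voiced postalveolar fricative from the voiceless alveolar fricative — this pair collapses; all other pairs remain distinct.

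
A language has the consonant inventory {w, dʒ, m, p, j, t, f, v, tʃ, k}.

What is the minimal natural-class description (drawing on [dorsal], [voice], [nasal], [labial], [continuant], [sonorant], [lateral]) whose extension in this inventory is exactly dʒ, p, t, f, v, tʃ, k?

[−sonorant]

/dʒ, p, t, f, v, tʃ, k/ are exactly the [−sonorant] segments in the inventory, so a single feature suffices.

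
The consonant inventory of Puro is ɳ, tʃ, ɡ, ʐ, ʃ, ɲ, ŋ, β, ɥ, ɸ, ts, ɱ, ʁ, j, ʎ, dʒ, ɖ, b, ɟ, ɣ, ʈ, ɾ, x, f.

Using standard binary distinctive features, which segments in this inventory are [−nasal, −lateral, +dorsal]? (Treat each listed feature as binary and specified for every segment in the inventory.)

Eliminate segments failing any feature: /ɳ, ɲ, ŋ, ɱ/ are [+nasal]; /tʃ, ʐ, ʃ, β, ɸ, ts, dʒ, ɖ, b, ʈ, ɾ, f/ are [−dorsal]; /ʎ/ is [+lateral]. The remaining /ɡ, ɥ, ʁ, j, ɟ, ɣ, x/ satisfy [−nasal], [−lateral], [+dorsal].

ɡ, ɥ, ʁ, j, ɟ, ɣ, x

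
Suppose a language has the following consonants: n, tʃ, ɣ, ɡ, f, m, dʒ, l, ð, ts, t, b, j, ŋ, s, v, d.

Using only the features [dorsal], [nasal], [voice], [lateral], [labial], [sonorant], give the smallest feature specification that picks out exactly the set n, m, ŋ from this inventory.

The target set is precisely the extension of [+nasal] in this inventory.

[+nasal]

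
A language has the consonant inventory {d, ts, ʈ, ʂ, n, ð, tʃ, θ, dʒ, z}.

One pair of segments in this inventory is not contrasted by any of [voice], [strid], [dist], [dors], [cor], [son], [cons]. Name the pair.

/ʂ/ (voiceless retroflex fricative) and /ts/ (voiceless alveolar affricate) are both [−voice], [+strident], [−distributed], [−dorsal], [+coronal], [−sonorant], [+consonantal], so none of the listed features separates them. (They do differ in [continuant] and [anterior], which are not among the given features.) Every other pair in the inventory differs on at least one listed feature.

ʂ, ts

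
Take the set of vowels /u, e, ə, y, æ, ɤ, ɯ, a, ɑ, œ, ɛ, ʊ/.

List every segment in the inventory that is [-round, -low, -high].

Checking each segment against [-round], [-low], [-high]: /e/ (mid front unrounded tense vowel), /ə/ (mid central vowel (schwa)), /ɤ/ (mid back unrounded tense vowel), /ɛ/ (mid front unrounded lax vowel) satisfy every feature; every other segment in the inventory fails at least one.

e, ə, ɤ, ɛ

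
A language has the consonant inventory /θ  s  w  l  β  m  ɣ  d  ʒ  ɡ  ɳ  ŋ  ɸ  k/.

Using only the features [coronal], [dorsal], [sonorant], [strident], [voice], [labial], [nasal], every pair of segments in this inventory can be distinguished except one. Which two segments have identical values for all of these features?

On the given features, /ɡ/ and /ɣ/ have an identical profile: [−coronal], [+dorsal], [−sonorant], [−strident], [+voice], [−labial], [−nasal]. No other two segments in the inventory coincide on all 7 features. (They do differ in [continuant], which is not among the given features.)

ɡ, ɣ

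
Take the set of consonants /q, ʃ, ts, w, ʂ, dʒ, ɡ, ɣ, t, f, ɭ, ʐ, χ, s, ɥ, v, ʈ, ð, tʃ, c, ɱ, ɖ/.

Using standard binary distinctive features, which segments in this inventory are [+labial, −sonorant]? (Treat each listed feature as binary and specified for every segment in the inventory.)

f, v

The [+labial] segments are /w, f, ɥ, v, ɱ/.
Among these, [−sonorant] leaves /f, v/.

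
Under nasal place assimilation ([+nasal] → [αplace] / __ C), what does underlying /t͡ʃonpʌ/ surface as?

[t͡ʃompʌ]

In /t͡ʃonpʌ/, the nasal /n/ precedes /p/, which is [+labial]. The nasal assimilates in place, becoming the [+labial] nasal /m/. The surface form is [t͡ʃompʌ].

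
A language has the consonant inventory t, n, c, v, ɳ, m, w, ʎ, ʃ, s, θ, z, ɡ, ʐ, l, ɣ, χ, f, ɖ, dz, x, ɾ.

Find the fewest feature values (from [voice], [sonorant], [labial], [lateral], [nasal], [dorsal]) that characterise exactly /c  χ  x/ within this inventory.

/c, χ, x/ are all [−voice], [+dorsal], and no other segment in the inventory matches both values. Dropping any one of them over-generates: [+dorsal] alone would also admit /w, ʎ, ɡ, ɣ/; [−voice] alone would also admit /t, ʃ, s, θ, …/. No other single listed feature picks out exactly this set either, so fewer than two features will not do.

[−voice, +dorsal]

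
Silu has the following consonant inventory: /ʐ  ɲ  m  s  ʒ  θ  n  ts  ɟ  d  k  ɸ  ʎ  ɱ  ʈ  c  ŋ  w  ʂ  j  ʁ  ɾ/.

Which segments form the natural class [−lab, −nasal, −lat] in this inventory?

ʐ, s, ʒ, θ, ts, ɟ, d, k, ʈ, c, ʂ, j, ʁ, ɾ

Checking each segment against [−labial], [−nasal], [−lateral]: /ʐ/ (voiced retroflex fricative), /s/ (voiceless alveolar fricative), /ʒ/ (voiced postalveolar fricative), /θ/ (voiceless dental fricative), /ts/ (voiceless alveolar affricate), /ɟ/ (voiced palatal stop), among others, satisfy every feature; every other segment in the inventory fails at least one.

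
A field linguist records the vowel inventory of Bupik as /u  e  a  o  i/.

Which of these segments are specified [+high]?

The feature [high] marks segments produced with the tongue body raised. In this inventory /u, i/ have that property, so they are [+high]; /e, a, o/ are [-high].

u, i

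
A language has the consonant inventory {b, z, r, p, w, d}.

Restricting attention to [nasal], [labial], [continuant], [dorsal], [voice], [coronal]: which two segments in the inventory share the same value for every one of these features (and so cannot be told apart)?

r, z

On the given features, /r/ and /z/ have an identical profile: [−nasal], [−labial], [+continuant], [−dorsal], [+voice], [+coronal]. No other two segments in the inventory coincide on all 6 features. (They do differ in [sonorant] and [strident], which are not among the given features.)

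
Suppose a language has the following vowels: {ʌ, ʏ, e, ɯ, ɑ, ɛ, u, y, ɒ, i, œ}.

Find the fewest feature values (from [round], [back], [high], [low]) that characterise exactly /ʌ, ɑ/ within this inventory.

/ʌ, ɑ/ are all [-high], [+back], [-round], and no other segment in the inventory matches all three values. Dropping any one of them over-generates: [+back, -round] alone would also admit /ɯ/; [-high, -round] alone would also admit /e, ɛ/; [-high, +back] alone would also admit /ɒ/. No other combination of two listed features picks out exactly this set either, so fewer than three features will not do.

[-high, +back, -round]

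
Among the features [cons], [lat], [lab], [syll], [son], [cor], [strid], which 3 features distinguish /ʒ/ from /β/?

[strident], [labial], [coronal]

The two segments share [+consonantal], [−lateral], [−syllabic], [−sonorant]. The only features from the list on which they differ: /ʒ/ is [+strident] while /β/ is [−strident]; /ʒ/ is [−labial] while /β/ is [+labial]; /ʒ/ is [+coronal] while /β/ is [−coronal].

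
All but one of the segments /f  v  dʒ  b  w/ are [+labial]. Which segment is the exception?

/dʒ/ is the voiced postalveolar affricate, which is [−labial]; the rest — /v, f, b, w/ — are [+labial].

dʒ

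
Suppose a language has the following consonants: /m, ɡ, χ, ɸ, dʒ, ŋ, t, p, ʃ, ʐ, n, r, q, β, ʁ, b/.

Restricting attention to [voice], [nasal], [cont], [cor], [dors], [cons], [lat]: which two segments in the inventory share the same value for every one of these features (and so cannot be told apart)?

/ʐ/ (voiced retroflex fricative) and /r/ (alveolar trill) are both [+voice], [−nasal], [+continuant], [+coronal], [−dorsal], [+consonantal], [−lateral], so none of the listed features separates them. (They do differ in [sonorant], [strident] and [anterior], which are not among the given features.) Every other pair in the inventory differs on at least one listed feature.

ʐ, r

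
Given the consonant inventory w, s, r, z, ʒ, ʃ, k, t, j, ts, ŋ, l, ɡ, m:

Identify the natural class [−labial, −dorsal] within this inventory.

s, r, z, ʒ, ʃ, t, ts, l

Checking each segment against [−labial], [−dorsal]: /s/ (voiceless alveolar fricative), /r/ (alveolar trill), /z/ (voiced alveolar fricative), /ʒ/ (voiced postalveolar fricative), /ʃ/ (voiceless postalveolar fricative), /t/ (voiceless alveolar stop), among others, satisfy every feature; every other segment in the inventory fails at least one.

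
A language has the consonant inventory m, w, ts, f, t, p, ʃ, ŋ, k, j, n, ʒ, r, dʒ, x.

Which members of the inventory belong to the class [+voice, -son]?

ʒ, dʒ

Checking each segment against [+voice], [-sonorant]: /ʒ/ (voiced postalveolar fricative), /dʒ/ (voiced postalveolar affricate) satisfy every feature; every other segment in the inventory fails at least one.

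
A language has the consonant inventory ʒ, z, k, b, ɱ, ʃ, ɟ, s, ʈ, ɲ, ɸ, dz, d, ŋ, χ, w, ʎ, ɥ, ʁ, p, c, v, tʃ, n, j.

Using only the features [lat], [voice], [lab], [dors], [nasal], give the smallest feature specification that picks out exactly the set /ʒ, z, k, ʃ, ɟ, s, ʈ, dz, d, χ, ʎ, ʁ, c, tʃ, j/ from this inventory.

/ʒ, z, k, ʃ, ɟ, s, ʈ, dz, d, χ, ʎ, ʁ, c, tʃ, j/ are all [-nasal], [-labial], and no other segment in the inventory matches both values. Dropping any one of them over-generates: [-labial] alone would also admit /ɲ, ŋ, n/; [-nasal] alone would also admit /b, ɸ, w, ɥ, …/. No other single listed feature picks out exactly this set either, so fewer than two features will not do.

[-nasal, -lab]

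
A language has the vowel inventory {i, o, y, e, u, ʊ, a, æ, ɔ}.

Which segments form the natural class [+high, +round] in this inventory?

y, u, ʊ

Eliminate segments failing any feature: /i/ is [−round]; /o, e, a, æ, ɔ/ are [−high]. The remaining /y, u, ʊ/ satisfy [+high], [+round].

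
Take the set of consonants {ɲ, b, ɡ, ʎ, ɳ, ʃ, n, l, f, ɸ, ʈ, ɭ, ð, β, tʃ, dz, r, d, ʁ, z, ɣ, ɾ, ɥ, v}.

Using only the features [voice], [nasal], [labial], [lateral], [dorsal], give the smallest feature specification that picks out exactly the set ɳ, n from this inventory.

[+nasal, −dorsal]

Every target segment is [+nasal], [−dorsal]; each remaining inventory member fails at least one of these. Each conjunct is needed — [−dorsal] alone would also admit /b, ʃ, l, f, …/; [+nasal] alone would also admit /ɲ/ — and no other single listed feature has exactly this extension, so two is the minimum.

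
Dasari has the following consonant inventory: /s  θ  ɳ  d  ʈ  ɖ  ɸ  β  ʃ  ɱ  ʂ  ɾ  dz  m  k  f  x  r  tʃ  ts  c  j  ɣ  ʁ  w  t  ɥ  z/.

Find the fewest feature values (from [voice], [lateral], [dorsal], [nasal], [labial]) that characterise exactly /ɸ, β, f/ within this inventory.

[−nasal, +labial, −dorsal]

The class [−nasal], [+labial], [−dorsal] has exactly /ɸ, β, f/ as its extension in this inventory. No smaller conjunction from the listed features achieves this: [+labial, −dorsal] alone would also admit /ɱ, m/; [−nasal, −dorsal] alone would also admit /s, θ, d, ʈ, …/; [−nasal, +labial] alone would also admit /w, ɥ/; and checking the remaining two-feature bundles turns up none with this extension.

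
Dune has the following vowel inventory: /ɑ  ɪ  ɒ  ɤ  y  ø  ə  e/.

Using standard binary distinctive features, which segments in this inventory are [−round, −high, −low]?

ɤ, ə, e

The [−round] segments are /ɑ, ɪ, ɤ, ə, e/.
Within that set, [−high] gives /ɑ, ɤ, ə, e/.
Then [−low] leaves /ɤ, ə, e/.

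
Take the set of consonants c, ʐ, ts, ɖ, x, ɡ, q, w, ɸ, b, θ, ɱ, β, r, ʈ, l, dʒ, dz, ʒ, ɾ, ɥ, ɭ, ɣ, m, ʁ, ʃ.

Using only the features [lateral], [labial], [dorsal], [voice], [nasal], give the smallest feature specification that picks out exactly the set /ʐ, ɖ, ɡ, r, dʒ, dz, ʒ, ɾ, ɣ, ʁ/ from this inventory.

[+voice, −lateral, −labial]

Every target segment is [+voice], [−lateral], [−labial]; each remaining inventory member fails at least one of these. Each conjunct is needed — [−lateral, −labial] alone would also admit /c, ts, x, q, …/; [+voice, −labial] alone would also admit /l, ɭ/; [+voice, −lateral] alone would also admit /w, b, ɱ, β, …/ — and no other combination of two listed features has exactly this extension, so three is the minimum.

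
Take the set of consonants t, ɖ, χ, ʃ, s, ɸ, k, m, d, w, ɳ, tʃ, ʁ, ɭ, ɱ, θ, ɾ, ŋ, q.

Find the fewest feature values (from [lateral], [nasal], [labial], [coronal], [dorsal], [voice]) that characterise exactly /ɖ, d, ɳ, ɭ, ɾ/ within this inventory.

[+voice, +coronal]

/ɖ, d, ɳ, ɭ, ɾ/ are all [+voice], [+coronal], and no other segment in the inventory matches both values. Dropping any one of them over-generates: [+coronal] alone would also admit /t, ʃ, s, tʃ, …/; [+voice] alone would also admit /m, w, ʁ, ɱ, …/. No other single listed feature picks out exactly this set either, so fewer than two features will not do.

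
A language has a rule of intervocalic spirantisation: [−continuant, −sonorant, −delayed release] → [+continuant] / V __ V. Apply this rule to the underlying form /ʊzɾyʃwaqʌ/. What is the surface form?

The only segment in the rule's environment that also matches [−continuant, −sonorant, −delayed release] is /q/. Applying [+continuant] turns the voiceless uvular stop into /χ/ (voiceless uvular fricative), giving [ʊzɾyʃwaχʌ].

[ʊzɾyʃwaχʌ]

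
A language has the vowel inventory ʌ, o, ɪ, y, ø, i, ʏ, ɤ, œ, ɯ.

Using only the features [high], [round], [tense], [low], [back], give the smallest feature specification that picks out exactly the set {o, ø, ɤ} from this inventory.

[-high, +tense]

/o, ø, ɤ/ are all [-high], [+tense], and no other segment in the inventory matches both values. Dropping any one of them over-generates: [+tense] alone would also admit /y, i, ɯ/; [-high] alone would also admit /ʌ, œ/. No other single listed feature picks out exactly this set either, so fewer than two features will not do.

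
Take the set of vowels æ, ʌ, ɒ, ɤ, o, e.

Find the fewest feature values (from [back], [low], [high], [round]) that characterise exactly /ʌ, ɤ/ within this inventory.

Every target segment is [+back], [-round]; each remaining inventory member fails at least one of these. Each conjunct is needed — [-round] alone would also admit /æ, e/; [+back] alone would also admit /ɒ, o/ — and no other single listed feature has exactly this extension, so two is the minimum.

[+back, -round]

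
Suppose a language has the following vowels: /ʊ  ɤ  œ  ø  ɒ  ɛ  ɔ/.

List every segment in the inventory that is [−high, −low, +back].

Checking each segment against [−high], [−low], [+back]: /ɤ/ (mid back unrounded tense vowel), /ɔ/ (mid back rounded lax vowel) satisfy every feature; every other segment in the inventory fails at least one.

ɤ, ɔ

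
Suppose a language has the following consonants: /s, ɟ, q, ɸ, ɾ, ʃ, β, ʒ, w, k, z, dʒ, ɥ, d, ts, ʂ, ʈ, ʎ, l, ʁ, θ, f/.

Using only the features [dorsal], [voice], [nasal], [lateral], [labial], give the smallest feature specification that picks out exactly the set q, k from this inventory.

[-voice, +dorsal]

/q, k/ are all [-voice], [+dorsal], and no other segment in the inventory matches both values. Dropping any one of them over-generates: [+dorsal] alone would also admit /ɟ, w, ɥ, ʎ, …/; [-voice] alone would also admit /s, ɸ, ʃ, ts, …/. No other single listed feature picks out exactly this set either, so fewer than two features will not do.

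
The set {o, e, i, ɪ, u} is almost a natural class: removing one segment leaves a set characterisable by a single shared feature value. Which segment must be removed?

ɪ

/e, i, o, u/ are all [+tense], but /ɪ/ (high front unrounded lax vowel) is [-tense]. No other single segment can be removed to leave a set sharing one feature value that the removed segment lacks, so /ɪ/ is the odd one out.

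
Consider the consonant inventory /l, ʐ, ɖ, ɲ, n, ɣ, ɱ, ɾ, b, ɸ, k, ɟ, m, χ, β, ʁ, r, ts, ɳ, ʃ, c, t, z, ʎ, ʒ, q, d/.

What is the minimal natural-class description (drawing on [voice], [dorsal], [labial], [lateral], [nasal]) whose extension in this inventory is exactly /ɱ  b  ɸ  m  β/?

Every target segment is [+labial] and no other inventory member is, so one feature is enough.

[+labial]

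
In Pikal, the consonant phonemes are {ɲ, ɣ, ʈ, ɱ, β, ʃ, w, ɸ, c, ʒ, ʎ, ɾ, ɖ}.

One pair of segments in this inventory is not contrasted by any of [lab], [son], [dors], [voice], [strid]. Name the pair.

ɲ, ʎ

On the given features, /ɲ/ and /ʎ/ have an identical profile: [−labial], [+sonorant], [+dorsal], [+voice], [−strident]. No other two segments in the inventory coincide on all 5 features. (They do differ in [nasal] and [lateral], which are not among the given features.)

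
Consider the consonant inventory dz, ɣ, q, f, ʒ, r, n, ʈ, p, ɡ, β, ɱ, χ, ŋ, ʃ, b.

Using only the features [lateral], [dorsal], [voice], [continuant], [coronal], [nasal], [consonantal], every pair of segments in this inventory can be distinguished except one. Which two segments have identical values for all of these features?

ʒ, r

On the given features, /ʒ/ and /r/ have an identical profile: [−lateral], [−dorsal], [+voice], [+continuant], [+coronal], [−nasal], [+consonantal]. No other two segments in the inventory coincide on all 7 features. (They do differ in [sonorant], [strident] and [anterior], which are not among the given features.)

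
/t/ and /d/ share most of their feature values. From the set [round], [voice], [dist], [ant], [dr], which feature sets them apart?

/t/ is the voiceless alveolar stop and /d/ is the voiced alveolar stop. Both are [−round], [−distributed], [+anterior], [−delayed release]. /t/ is [−voice] while /d/ is [+voice], so the distinguishing feature is [voice].

[voice]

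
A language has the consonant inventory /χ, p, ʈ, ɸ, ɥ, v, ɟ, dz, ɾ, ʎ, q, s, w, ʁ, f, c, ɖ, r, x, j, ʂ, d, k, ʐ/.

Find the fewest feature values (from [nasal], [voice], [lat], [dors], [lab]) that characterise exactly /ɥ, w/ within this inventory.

[+lab, +dors]

/ɥ, w/ are all [+labial], [+dorsal], and no other segment in the inventory matches both values. Dropping any one of them over-generates: [+dorsal] alone would also admit /χ, ɟ, ʎ, q, …/; [+labial] alone would also admit /p, ɸ, v, f/. No other single listed feature picks out exactly this set either, so fewer than two features will not do.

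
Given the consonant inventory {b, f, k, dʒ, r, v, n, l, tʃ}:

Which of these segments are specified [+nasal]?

The feature [nasal] marks segments produced with velum lowered (airflow through the nose). In this inventory /n/ has that property, so it is [+nasal]; /b, f, k, dʒ, r, v, l, tʃ/ are [−nasal].

n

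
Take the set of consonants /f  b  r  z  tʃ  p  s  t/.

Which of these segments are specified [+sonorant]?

The [+sonorant] segments here are /r/; the remaining /f, b, z, tʃ, p, s, t/ are [-sonorant].

r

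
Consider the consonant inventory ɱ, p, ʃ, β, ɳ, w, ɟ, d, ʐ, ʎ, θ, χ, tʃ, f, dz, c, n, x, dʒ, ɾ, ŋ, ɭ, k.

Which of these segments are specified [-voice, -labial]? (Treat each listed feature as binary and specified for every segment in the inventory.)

ʃ, θ, χ, tʃ, c, x, k

Eliminate segments failing any feature: /ɱ, β, ɳ, w, ɟ, d, ʐ, ʎ, dz, n, dʒ, ɾ, ŋ, ɭ/ are [+voice]; /p, f/ are [+labial]. The remaining /ʃ, θ, χ, tʃ, c, x, k/ satisfy [-voice], [-labial].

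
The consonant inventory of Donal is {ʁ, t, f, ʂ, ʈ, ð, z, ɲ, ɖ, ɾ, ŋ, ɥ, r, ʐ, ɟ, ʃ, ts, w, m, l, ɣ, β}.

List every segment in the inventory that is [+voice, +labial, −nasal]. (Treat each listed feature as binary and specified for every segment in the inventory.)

ɥ, w, β

The [+voice] segments are /ʁ, ð, z, ɲ, ɖ, ɾ, ŋ, ɥ, r, ʐ, ɟ, w, m, l, ɣ, β/.
Within that set, [+labial] gives /ɥ, w, m, β/.
Then [−nasal] leaves /ɥ, w, β/.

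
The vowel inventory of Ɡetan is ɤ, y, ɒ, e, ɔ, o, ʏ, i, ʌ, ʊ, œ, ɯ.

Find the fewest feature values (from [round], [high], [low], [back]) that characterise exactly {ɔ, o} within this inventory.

[-high, -low, +back, +round]

/ɔ, o/ are all [-high], [-low], [+back], [+round], and no other segment in the inventory matches all four values. Dropping any one of them over-generates: [-low, +back, +round] alone would also admit /ʊ/; [-high, +back, +round] alone would also admit /ɒ/; [-high, -low, +round] alone would also admit /œ/; [-high, -low, +back] alone would also admit /ɤ, ʌ/. No other combination of three listed features picks out exactly this set either, so fewer than four features will not do.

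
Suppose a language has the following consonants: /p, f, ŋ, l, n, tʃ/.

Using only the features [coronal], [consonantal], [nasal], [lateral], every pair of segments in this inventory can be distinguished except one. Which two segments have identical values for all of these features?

/p/ (voiceless bilabial stop) and /f/ (voiceless labiodental fricative) are both [−coronal], [+consonantal], [−nasal], [−lateral], so none of the listed features separates them. (They do differ in [continuant], which is not among the given features.) Every other pair in the inventory differs on at least one listed feature.

p, f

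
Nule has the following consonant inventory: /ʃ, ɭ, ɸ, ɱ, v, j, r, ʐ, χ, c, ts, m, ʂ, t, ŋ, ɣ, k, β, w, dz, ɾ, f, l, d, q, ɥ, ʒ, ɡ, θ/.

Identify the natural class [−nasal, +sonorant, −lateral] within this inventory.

Eliminate segments failing any feature: /ʃ, ɸ, v, ʐ, χ, c, ts, ʂ, t, ɣ, k, β, dz, f, d, q, ʒ, ɡ, θ/ are [−sonorant]; /ɭ, l/ are [+lateral]; /ɱ, m, ŋ/ are [+nasal]. The remaining /j, r, w, ɾ, ɥ/ satisfy [−nasal], [+sonorant], [−lateral].

j, r, w, ɾ, ɥ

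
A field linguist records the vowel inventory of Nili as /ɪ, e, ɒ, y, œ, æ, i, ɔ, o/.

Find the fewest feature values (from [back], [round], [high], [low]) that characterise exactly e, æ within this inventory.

/e, æ/ are all [−high], [−round], and no other segment in the inventory matches both values. Dropping any one of them over-generates: [−round] alone would also admit /ɪ, i/; [−high] alone would also admit /ɒ, œ, ɔ, o/. No other single listed feature picks out exactly this set either, so fewer than two features will not do.

[−high, −round]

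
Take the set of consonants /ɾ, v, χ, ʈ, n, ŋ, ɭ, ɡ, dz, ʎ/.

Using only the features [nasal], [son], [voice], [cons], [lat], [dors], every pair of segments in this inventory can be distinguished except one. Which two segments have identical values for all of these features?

On the given features, /dz/ and /v/ have an identical profile: [-nasal], [-sonorant], [+voice], [+consonantal], [-lateral], [-dorsal]. No other two segments in the inventory coincide on all 6 features. (They do differ in [continuant], [labial] and [coronal], which are not among the given features.)

dz, v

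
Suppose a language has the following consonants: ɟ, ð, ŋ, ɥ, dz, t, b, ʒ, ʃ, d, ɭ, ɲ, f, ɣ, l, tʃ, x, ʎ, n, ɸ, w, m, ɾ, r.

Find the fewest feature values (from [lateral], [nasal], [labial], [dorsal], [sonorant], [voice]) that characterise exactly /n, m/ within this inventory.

/n, m/ are all [+nasal], [−dorsal], and no other segment in the inventory matches both values. Dropping any one of them over-generates: [−dorsal] alone would also admit /ð, dz, t, b, …/; [+nasal] alone would also admit /ŋ, ɲ/. No other single listed feature picks out exactly this set either, so fewer than two features will not do.

[+nasal, −dorsal]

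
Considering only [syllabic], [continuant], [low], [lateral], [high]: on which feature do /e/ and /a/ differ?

[low]

The two segments share [+syllabic], [+continuant], [-lateral], [-high]. The only feature from the list on which they differ: /e/ is [-low] while /a/ is [+low].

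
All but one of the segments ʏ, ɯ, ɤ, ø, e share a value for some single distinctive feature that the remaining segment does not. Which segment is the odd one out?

[tense] groups all but one: /ɯ, ɤ, ø, e/ share [+tense] while /ʏ/ (high front rounded lax vowel) alone is [−tense]. Removing any other segment would not leave a single-feature class that excludes it.

ʏ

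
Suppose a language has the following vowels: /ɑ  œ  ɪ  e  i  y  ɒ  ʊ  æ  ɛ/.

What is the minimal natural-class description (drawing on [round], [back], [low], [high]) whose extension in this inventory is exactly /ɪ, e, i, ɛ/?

[−low, −round]

The class [−low], [−round] has exactly /ɪ, e, i, ɛ/ as its extension in this inventory. No smaller conjunction from the listed features achieves this: [−round] alone would also admit /ɑ, æ/; [−low] alone would also admit /œ, y, ʊ/; and checking the remaining single features turns up none with this extension.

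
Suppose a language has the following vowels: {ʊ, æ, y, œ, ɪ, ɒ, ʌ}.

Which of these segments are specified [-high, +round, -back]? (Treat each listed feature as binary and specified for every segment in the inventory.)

œ

Checking each segment against [-high], [+round], [-back]: /œ/ (mid front rounded lax vowel) satisfies every feature; every other segment in the inventory fails at least one.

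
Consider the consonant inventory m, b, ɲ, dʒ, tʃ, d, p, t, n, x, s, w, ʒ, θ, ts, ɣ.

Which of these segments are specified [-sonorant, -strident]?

b, d, p, t, x, θ, ɣ

Checking each segment against [-sonorant], [-strident]: /b/ (voiced bilabial stop), /d/ (voiced alveolar stop), /p/ (voiceless bilabial stop), /t/ (voiceless alveolar stop), /x/ (voiceless velar fricative), /θ/ (voiceless dental fricative), among others, satisfy every feature; every other segment in the inventory fails at least one.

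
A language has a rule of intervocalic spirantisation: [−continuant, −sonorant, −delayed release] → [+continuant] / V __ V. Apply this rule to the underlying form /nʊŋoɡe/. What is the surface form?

Only /ɡ/ occurs between two vowels (/o/ __ /e/) and matches the structural description. It is a voiced velar stop, so [−continuant, −sonorant, −delayed release] holds; changing it to [+continuant] with all other features held fixed yields /ɣ/ (voiced velar fricative). No other segment meets both the structural description and the environment, so the output is [nʊŋoɣe].

[nʊŋoɣe]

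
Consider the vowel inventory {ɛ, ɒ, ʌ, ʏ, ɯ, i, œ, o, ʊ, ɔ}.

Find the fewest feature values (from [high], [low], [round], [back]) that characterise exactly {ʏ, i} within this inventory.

[+high, −back]

/ʏ, i/ are all [+high], [−back], and no other segment in the inventory matches both values. Dropping any one of them over-generates: [−back] alone would also admit /ɛ, œ/; [+high] alone would also admit /ɯ, ʊ/. No other single listed feature picks out exactly this set either, so fewer than two features will not do.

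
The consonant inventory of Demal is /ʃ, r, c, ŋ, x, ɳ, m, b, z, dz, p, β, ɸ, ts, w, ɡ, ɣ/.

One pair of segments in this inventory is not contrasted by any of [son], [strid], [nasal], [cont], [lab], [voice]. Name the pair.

ɳ, ŋ

On the given features, /ɳ/ and /ŋ/ have an identical profile: [+sonorant], [-strident], [+nasal], [-continuant], [-labial], [+voice]. No other two segments in the inventory coincide on all 6 features. (They do differ in [coronal] and [dorsal], which are not among the given features.)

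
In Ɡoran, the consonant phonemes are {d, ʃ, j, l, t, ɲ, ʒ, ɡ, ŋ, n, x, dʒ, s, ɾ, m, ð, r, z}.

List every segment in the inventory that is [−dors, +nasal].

n, m

Checking each segment against [−dorsal], [+nasal]: /n/ (alveolar nasal), /m/ (bilabial nasal) satisfy every feature; every other segment in the inventory fails at least one.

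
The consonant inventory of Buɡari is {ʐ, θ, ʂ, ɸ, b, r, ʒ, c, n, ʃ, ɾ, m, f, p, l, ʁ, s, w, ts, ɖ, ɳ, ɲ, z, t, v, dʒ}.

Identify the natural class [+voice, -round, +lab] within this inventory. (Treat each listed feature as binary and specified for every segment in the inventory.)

The [+voice] segments are /ʐ, b, r, ʒ, n, ɾ, m, l, ʁ, w, ɖ, ɳ, ɲ, z, v, dʒ/.
Among these, [-round] gives /ʐ, b, r, ʒ, n, ɾ, m, l, ʁ, ɖ, ɳ, ɲ, z, v, dʒ/.
Within that set, [+labial] leaves /b, m, v/.

b, m, v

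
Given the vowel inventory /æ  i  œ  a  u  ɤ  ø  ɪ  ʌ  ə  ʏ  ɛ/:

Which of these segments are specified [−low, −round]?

Checking each segment against [−low], [−round]: /i/ (high front unrounded tense vowel), /ɤ/ (mid back unrounded tense vowel), /ɪ/ (high front unrounded lax vowel), /ʌ/ (mid back unrounded lax vowel), /ə/ (mid central vowel (schwa)), /ɛ/ (mid front unrounded lax vowel) satisfy every feature; every other segment in the inventory fails at least one.

i, ɤ, ɪ, ʌ, ə, ɛ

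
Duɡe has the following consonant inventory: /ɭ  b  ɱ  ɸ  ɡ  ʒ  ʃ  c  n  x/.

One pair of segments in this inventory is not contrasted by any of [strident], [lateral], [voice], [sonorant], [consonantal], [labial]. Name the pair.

x, c

On the given features, /x/ and /c/ have an identical profile: [-strident], [-lateral], [-voice], [-sonorant], [+consonantal], [-labial]. No other two segments in the inventory coincide on all 6 features. (They do differ in [continuant] and [back], which are not among the given features.)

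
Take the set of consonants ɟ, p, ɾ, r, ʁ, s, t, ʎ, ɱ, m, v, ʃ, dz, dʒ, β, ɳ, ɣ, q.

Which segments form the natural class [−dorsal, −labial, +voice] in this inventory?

Among the inventory, the [−dorsal] segments are /p, ɾ, r, s, t, ɱ, m, v, ʃ, dz, dʒ, β, ɳ/.
Then [−labial] gives /ɾ, r, s, t, ʃ, dz, dʒ, ɳ/.
Intersecting with [+voice] leaves /ɾ, r, dz, dʒ, ɳ/.

ɾ, r, dz, dʒ, ɳ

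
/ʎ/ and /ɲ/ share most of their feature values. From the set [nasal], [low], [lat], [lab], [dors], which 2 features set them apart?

[nasal], [lateral]

/ʎ/ is the palatal lateral approximant and /ɲ/ is the palatal nasal. Both are [-low], [-labial], [+dorsal]. /ʎ/ is [-nasal] while /ɲ/ is [+nasal]; /ʎ/ is [+lateral] while /ɲ/ is [-lateral], so the distinguishing features are [nasal], [lateral].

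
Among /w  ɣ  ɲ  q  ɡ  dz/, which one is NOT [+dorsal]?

Every segment except /dz/ is [+dorsal]. /dz/ (voiced alveolar affricate) is [-dorsal], so it is the exception.

dz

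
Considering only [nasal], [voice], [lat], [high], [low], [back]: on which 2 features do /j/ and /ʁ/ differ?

/j/ is the palatal glide and /ʁ/ is the voiced uvular fricative. Both are [-nasal], [+voice], [-lateral], [-low]. /j/ is [+high] while /ʁ/ is [-high]; /j/ is [-back] while /ʁ/ is [+back], so the distinguishing features are [high], [back].

[high], [back]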